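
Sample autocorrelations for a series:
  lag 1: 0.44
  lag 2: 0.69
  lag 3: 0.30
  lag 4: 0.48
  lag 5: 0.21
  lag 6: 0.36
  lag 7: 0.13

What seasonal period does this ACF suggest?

2

The largest autocorrelation is r_2 = 0.69, with a weaker echo at lag 4 (0.48); the remaining lags stay at or below 0.44.
The dominant spike at lag 2 indicates a seasonal period of 2.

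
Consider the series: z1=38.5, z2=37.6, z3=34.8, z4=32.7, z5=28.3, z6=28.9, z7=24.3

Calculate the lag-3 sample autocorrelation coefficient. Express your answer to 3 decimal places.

Mean z̄ = (38.5 + 37.6 + 34.8 + 32.7 + 28.3 + 28.9 + 24.3)/7 = 32.1571
Deviations from mean: 6.3429, 5.4429, 2.6429, 0.5429, -3.8571, -3.2571, -7.8571
Numerator Σ_{t=1}^{4}(z_t−z̄)(z_{t+3}−z̄) = -30.4241
Denominator Σ(z_t−z̄)² = 164.3571
r_3 = -30.4241 / 164.3571 = -0.185

-0.185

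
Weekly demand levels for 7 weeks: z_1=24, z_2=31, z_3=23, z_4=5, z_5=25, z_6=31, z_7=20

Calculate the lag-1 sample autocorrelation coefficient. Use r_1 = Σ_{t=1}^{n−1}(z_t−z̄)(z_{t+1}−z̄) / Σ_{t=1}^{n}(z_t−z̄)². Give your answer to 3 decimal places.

-0.078

Mean z̄ = (24 + 31 + 23 + 5 + 25 + 31 + 20)/7 = 22.7143
Deviations from mean: 1.2857, 8.2857, 0.2857, -17.7143, 2.2857, 8.2857, -2.7143
Numerator Σ_{t=1}^{6}(z_t−z̄)(z_{t+1}−z̄) = -36.0816
Denominator Σ(z_t−z̄)² = 465.4286
r_1 = -36.0816 / 465.4286 = -0.078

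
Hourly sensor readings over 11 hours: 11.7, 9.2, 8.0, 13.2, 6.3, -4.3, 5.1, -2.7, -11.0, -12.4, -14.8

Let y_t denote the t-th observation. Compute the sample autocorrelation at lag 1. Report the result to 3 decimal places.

0.623

Mean ȳ = (11.7 + 9.2 + 8.0 + 13.2 + 6.3 − 4.3 + 5.1 − 2.7 − 11.0 − 12.4 − 14.8)/11 = 0.7545
Numerator Σ_{t=1}^{10}(y_t−ȳ)(y_{t+1}−ȳ) = 647.6588
Denominator Σ(y_t−ȳ)² = 1038.7873
r_1 = 647.6588 / 1038.7873 = 0.623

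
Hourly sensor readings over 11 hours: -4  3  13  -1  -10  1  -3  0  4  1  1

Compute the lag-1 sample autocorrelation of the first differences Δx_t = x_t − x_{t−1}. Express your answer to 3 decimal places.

First differences Δx: 7, 10, -14, -9, 11, -4, 3, 4, -3, 0
Mean of differences = 0.5000
Numerator Σ(Δx_t−Δx̄)(Δx_{t+1}−Δx̄) = -98.2500
Denominator Σ(Δx_t−Δx̄)² = 594.5000
r_1(Δx) = -98.2500 / 594.5000 = -0.165

-0.165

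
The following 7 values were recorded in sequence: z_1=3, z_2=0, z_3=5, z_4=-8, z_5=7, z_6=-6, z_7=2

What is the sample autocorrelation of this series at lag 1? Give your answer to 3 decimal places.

-0.804

Mean z̄ = (3 + 0 + 5 − 8 + 7 − 6 + 2)/7 = 0.4286
Numerator Σ_{t=1}^{6}(z_t−z̄)(z_{t+1}−z̄) = -149.3265
Denominator Σ(z_t−z̄)² = 185.7143
r_1 = -149.3265 / 185.7143 = -0.804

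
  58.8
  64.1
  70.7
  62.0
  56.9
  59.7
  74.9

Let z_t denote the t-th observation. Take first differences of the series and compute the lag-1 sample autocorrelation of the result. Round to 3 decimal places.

0.149

First differences Δz: 5.3, 6.6, -8.7, -5.1, 2.8, 15.2
Mean of differences = 2.6833
Numerator Σ(Δz_t−Δz̄)(Δz_{t+1}−Δz̄) = 54.8164
Denominator Σ(Δz_t−Δz̄)² = 369.0283
r_1(Δz) = 54.8164 / 369.0283 = 0.149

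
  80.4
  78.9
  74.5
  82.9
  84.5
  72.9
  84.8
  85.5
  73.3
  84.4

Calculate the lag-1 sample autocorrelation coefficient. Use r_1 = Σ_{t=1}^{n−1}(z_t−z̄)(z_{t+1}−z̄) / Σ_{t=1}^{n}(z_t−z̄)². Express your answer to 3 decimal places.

-0.451

Mean z̄ = (80.4 + 78.9 + 74.5 + 82.9 + 84.5 + 72.9 + 84.8 + 85.5 + 73.3 + 84.4)/10 = 80.2100
Numerator Σ_{t=1}^{9}(z_t−z̄)(z_{t+1}−z̄) = -102.7271
Denominator Σ(z_t−z̄)² = 227.7890
r_1 = -102.7271 / 227.7890 = -0.451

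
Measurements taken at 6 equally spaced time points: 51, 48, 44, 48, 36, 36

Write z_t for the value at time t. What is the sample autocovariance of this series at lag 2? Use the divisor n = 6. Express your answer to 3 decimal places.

Mean z̄ = (51 + 48 + 44 + 48 + 36 + 36)/6 = 43.8333
Σ_{t=1}^{4}(z_t−z̄)(z_{t+2}−z̄) = -15.3889
γ_2 = -15.3889 / 6 = -2.565

-2.565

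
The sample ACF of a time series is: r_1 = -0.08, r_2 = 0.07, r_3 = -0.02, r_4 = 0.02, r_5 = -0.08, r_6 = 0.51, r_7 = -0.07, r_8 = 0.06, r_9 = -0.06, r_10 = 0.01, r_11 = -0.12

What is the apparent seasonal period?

The largest autocorrelation is r_6 = 0.51; the remaining lags stay at or below 0.07.
The dominant spike at lag 6 indicates a seasonal period of 6.

6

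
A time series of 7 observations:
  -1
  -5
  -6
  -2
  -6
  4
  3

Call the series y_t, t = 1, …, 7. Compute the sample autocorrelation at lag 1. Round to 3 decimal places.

Mean ȳ = (-1 − 5 − 6 − 2 − 6 + 4 + 3)/7 = -1.8571
Deviations from mean: 0.8571, -3.1429, -4.1429, -0.1429, -4.1429, 5.8571, 4.8571
Σ(y_t−ȳ)(y_{t+1}−ȳ) = (-2.6939) + (13.0204) + (0.5918) + (0.5918) + (-24.2653) + (28.4490) = 15.6939
Denominator Σ(y_t−ȳ)² = 102.8571
r_1 = 15.6939 / 102.8571 = 0.153

0.153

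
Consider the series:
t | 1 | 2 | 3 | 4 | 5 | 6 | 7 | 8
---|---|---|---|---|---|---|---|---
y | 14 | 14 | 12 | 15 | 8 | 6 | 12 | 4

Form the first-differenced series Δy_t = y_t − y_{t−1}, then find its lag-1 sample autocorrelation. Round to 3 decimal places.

-0.513

First differences Δy: 0, -2, 3, -7, -2, 6, -8
Mean of differences = -1.4286
Numerator Σ(Δy_t−Δȳ)(Δy_{t+1}−Δȳ) = -77.8980
Denominator Σ(Δy_t−Δȳ)² = 151.7143
r_1(Δy) = -77.8980 / 151.7143 = -0.513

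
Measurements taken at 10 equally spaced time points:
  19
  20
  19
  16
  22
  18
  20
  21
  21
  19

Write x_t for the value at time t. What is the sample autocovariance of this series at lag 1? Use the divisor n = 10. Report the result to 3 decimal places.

Mean x̄ = (19 + 20 + 19 + 16 + 22 + 18 + 20 + 21 + 21 + 19)/10 = 19.5000
Σ_{t=1}^{9}(x_t−x̄)(x_{t+1}−x̄) = -9.7500
γ_1 = -9.7500 / 10 = -0.975

-0.975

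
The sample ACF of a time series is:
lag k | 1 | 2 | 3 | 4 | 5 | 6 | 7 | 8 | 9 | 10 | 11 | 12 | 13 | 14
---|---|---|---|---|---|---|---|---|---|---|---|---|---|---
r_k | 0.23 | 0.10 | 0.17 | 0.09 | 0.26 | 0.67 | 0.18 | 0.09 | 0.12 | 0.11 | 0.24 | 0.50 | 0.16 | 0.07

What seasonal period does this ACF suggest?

6

The largest autocorrelation is r_6 = 0.67, with a weaker echo at lag 12 (0.50); the remaining lags stay at or below 0.26.
The dominant spike at lag 6 indicates a seasonal period of 6.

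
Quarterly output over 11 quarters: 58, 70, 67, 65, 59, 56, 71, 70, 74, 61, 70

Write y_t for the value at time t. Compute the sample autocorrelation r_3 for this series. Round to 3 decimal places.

-0.418

Mean ȳ = (58 + 70 + 67 + 65 + 59 + 56 + 71 + 70 + 74 + 61 + 70)/11 = 65.5455
Numerator Σ_{t=1}^{8}(y_t−ȳ)(y_{t+3}−ȳ) = -156.7107
Denominator Σ(y_t−ȳ)² = 374.7273
r_3 = -156.7107 / 374.7273 = -0.418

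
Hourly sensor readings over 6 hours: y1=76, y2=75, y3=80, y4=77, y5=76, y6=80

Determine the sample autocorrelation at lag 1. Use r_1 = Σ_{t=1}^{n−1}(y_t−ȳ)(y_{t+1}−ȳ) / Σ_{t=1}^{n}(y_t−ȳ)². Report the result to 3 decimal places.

Mean ȳ = (76 + 75 + 80 + 77 + 76 + 80)/6 = 77.3333
Σ(y_t−ȳ)(y_{t+1}−ȳ) = (3.1111) + (-6.2222) + (-0.8889) + (0.4444) + (-3.5556) = -7.1111
Denominator Σ(y_t−ȳ)² = 23.3333
r_1 = -7.1111 / 23.3333 = -0.305

-0.305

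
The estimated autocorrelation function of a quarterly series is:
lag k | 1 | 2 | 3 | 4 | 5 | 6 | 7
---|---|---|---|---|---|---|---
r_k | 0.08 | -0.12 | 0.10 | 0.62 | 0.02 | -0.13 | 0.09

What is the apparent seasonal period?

The largest autocorrelation is r_4 = 0.62; the remaining lags stay at or below 0.10.
The dominant spike at lag 4 indicates a seasonal period of 4.

4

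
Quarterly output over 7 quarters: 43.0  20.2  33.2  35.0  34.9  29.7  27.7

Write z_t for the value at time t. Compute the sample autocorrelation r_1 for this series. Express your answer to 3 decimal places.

-0.425

Mean z̄ = (43.0 + 20.2 + 33.2 + 35.0 + 34.9 + 29.7 + 27.7)/7 = 31.9571
Deviations from mean: 11.0429, -11.7571, 1.2429, 3.0429, 2.9429, -2.2571, -4.2571
Numerator Σ_{t=1}^{6}(z_t−z̄)(z_{t+1}−z̄) = -128.7418
Denominator Σ(z_t−z̄)² = 302.8571
r_1 = -128.7418 / 302.8571 = -0.425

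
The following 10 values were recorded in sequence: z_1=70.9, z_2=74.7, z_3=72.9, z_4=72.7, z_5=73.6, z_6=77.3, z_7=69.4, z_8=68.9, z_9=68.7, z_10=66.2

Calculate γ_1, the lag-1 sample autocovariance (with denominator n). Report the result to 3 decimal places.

3.415

Mean z̄ = (70.9 + 74.7 + 72.9 + 72.7 + 73.6 + 77.3 + 69.4 + 68.9 + 68.7 + 66.2)/10 = 71.5300
Σ_{t=1}^{9}(z_t−z̄)(z_{t+1}−z̄) = 34.1531
γ_1 = 34.1531 / 10 = 3.415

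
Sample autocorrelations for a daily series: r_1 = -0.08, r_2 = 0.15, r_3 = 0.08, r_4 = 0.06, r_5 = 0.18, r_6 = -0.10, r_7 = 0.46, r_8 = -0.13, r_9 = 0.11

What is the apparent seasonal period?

7

The largest autocorrelation is r_7 = 0.46; the remaining lags stay at or below 0.18.
The dominant spike at lag 7 indicates a seasonal period of 7.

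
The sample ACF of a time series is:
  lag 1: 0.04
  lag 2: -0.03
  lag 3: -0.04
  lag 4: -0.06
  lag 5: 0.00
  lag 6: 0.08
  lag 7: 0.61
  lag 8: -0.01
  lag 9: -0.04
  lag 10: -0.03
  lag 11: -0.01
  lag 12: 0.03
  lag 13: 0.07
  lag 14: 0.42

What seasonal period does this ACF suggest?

The largest autocorrelation is r_7 = 0.61, with a weaker echo at lag 14 (0.42); the remaining lags stay at or below 0.08.
The dominant spike at lag 7 indicates a seasonal period of 7.

7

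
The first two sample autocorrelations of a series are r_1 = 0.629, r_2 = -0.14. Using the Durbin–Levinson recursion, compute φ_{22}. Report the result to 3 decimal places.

-0.886

φ_{22} = (r_2 − r_1²) / (1 − r_1²)
r_1² = (0.629)² = 0.395641
Numerator = -0.14 − 0.3956 = -0.5356; denominator = 1 − 0.3956 = 0.6044
φ_{22} = -0.5356 / 0.6044 = -0.886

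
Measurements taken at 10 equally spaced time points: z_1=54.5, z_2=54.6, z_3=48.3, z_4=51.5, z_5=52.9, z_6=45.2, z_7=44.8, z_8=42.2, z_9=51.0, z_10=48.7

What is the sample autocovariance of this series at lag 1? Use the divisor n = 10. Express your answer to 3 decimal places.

5.080

Mean z̄ = (54.5 + 54.6 + 48.3 + 51.5 + 52.9 + 45.2 + 44.8 + 42.2 + 51.0 + 48.7)/10 = 49.3700
Σ_{t=1}^{9}(z_t−z̄)(z_{t+1}−z̄) = 50.7981
γ_1 = 50.7981 / 10 = 5.080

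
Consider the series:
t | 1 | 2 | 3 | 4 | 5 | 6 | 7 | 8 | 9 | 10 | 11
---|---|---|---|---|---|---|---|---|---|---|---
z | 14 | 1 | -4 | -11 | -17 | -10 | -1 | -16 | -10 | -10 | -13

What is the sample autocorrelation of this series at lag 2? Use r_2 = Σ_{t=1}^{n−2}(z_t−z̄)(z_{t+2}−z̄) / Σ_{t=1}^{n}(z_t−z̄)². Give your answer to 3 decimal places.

0.009

Mean z̄ = (14 + 1 − 4 − 11 − 17 − 10 − 1 − 16 − 10 − 10 − 13)/11 = -7.0000
Numerator Σ_{t=1}^{9}(z_t−z̄)(z_{t+2}−z̄) = 7.0000
Denominator Σ(z_t−z̄)² = 810.0000
r_2 = 7.0000 / 810.0000 = 0.009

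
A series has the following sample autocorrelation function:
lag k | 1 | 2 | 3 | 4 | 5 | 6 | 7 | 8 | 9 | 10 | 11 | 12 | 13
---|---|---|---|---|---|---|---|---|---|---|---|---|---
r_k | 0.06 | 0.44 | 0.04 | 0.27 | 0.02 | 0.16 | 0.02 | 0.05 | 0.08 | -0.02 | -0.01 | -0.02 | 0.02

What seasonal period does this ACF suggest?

2

The largest autocorrelation is r_2 = 0.44, with weaker echoes at lags 4 (0.27) and 6 (0.16); the remaining lags stay at or below 0.08.
The dominant spike at lag 2 indicates a seasonal period of 2.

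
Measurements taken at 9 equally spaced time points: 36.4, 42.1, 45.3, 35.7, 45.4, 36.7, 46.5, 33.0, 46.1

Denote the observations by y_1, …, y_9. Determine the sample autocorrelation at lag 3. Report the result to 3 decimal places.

-0.338

Mean ȳ = (36.4 + 42.1 + 45.3 + 35.7 + 45.4 + 36.7 + 46.5 + 33.0 + 46.1)/9 = 40.8000
Σ(y_t−ȳ)(y_{t+3}−ȳ) = (22.4400) + (5.9800) + (-18.4500) + (-29.0700) + (-35.8800) + (-21.7300) = -76.7100
Denominator Σ(y_t−ȳ)² = 226.7000
r_3 = -76.7100 / 226.7000 = -0.338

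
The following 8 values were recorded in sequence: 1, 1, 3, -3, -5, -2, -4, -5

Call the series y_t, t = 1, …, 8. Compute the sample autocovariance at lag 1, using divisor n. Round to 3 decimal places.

3.430

Mean ȳ = (1 + 1 + 3 − 3 − 5 − 2 − 4 − 5)/8 = -1.7500
Σ_{t=1}^{7}(y_t−ȳ)(y_{t+1}−ȳ) = 27.4375
γ_1 = 27.4375 / 8 = 3.430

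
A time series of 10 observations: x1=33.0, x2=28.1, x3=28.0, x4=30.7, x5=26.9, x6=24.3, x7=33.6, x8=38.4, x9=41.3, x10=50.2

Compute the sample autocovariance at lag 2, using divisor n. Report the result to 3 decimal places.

11.584

Mean x̄ = (33.0 + 28.1 + 28.0 + 30.7 + 26.9 + 24.3 + 33.6 + 38.4 + 41.3 + 50.2)/10 = 33.4500
Σ_{t=1}^{8}(x_t−x̄)(x_{t+2}−x̄) = 115.8400
γ_2 = 115.8400 / 10 = 11.584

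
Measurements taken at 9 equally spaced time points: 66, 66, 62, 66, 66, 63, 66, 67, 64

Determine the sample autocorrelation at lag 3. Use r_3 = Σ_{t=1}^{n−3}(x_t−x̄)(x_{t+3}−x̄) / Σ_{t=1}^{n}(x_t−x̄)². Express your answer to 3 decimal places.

0.566

Mean x̄ = (66 + 66 + 62 + 66 + 66 + 63 + 66 + 67 + 64)/9 = 65.1111
Σ(x_t−x̄)(x_{t+3}−x̄) = (0.7901) + (0.7901) + (6.5679) + (0.7901) + (1.6790) + (2.3457) = 12.9630
Denominator Σ(x_t−x̄)² = 22.8889
r_3 = 12.9630 / 22.8889 = 0.566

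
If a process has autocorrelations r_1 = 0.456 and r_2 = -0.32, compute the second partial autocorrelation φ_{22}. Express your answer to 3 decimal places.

φ_{22} = (r_2 − r_1²) / (1 − r_1²)
r_1² = (0.456)² = 0.207936
Numerator = -0.32 − 0.2079 = -0.5279; denominator = 1 − 0.2079 = 0.7921
φ_{22} = -0.5279 / 0.7921 = -0.667

-0.667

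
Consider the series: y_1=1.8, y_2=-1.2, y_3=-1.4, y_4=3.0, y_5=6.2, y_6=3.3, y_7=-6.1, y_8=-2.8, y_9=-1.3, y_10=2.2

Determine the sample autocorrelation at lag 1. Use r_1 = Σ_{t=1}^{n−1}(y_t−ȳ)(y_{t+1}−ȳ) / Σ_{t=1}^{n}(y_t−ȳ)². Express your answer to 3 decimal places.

0.279

Mean ȳ = (1.8 − 1.2 − 1.4 + 3.0 + 6.2 + 3.3 − 6.1 − 2.8 − 1.3 + 2.2)/10 = 0.3700
Numerator Σ_{t=1}^{9}(y_t−ȳ)(y_{t+1}−ȳ) = 32.0841
Denominator Σ(y_t−ȳ)² = 115.1810
r_1 = 32.0841 / 115.1810 = 0.279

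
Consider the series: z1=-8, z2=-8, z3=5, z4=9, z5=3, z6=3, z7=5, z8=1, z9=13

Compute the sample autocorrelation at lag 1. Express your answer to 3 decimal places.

Mean z̄ = (-8 − 8 + 5 + 9 + 3 + 3 + 5 + 1 + 13)/9 = 2.5556
Numerator Σ_{t=1}^{8}(z_t−z̄)(z_{t+1}−z̄) = 85.4691
Denominator Σ(z_t−z̄)² = 388.2222
r_1 = 85.4691 / 388.2222 = 0.220

0.220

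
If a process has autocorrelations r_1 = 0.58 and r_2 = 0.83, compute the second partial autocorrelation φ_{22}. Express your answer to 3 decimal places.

0.744

φ_{22} = (r_2 − r_1²) / (1 − r_1²)
r_1² = (0.58)² = 0.3364
Numerator = 0.83 − 0.3364 = 0.4936; denominator = 1 − 0.3364 = 0.6636
φ_{22} = 0.4936 / 0.6636 = 0.744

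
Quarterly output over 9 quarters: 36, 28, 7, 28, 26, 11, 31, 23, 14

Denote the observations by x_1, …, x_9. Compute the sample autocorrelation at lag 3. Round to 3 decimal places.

Mean x̄ = (36 + 28 + 7 + 28 + 26 + 11 + 31 + 23 + 14)/9 = 22.6667
Numerator Σ_{t=1}^{6}(x_t−x̄)(x_{t+3}−x̄) = 418.3333
Denominator Σ(x_t−x̄)² = 772.0000
r_3 = 418.3333 / 772.0000 = 0.542

0.542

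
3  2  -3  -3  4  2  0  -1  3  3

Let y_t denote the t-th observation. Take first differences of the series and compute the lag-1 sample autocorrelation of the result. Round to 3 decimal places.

-0.070

First differences Δy: -1, -5, 0, 7, -2, -2, -1, 4, 0
Mean of differences = 0.0000
Numerator Σ(Δy_t−Δȳ)(Δy_{t+1}−Δȳ) = -7.0000
Denominator Σ(Δy_t−Δȳ)² = 100.0000
r_1(Δy) = -7.0000 / 100.0000 = -0.070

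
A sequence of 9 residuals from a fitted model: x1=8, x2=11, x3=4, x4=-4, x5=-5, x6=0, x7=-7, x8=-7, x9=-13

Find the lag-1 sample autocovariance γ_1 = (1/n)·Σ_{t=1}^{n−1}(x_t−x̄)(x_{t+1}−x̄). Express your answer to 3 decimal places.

29.151

Mean x̄ = (8 + 11 + 4 − 4 − 5 + 0 − 7 − 7 − 13)/9 = -1.4444
Σ_{t=1}^{8}(x_t−x̄)(x_{t+1}−x̄) = 262.3580
γ_1 = 262.3580 / 9 = 29.151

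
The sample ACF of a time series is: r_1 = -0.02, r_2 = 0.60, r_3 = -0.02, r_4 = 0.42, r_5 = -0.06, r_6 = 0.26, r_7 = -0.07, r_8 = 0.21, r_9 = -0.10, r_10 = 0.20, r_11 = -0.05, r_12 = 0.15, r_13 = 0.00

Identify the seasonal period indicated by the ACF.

The largest autocorrelation is r_2 = 0.60, with weaker echoes at lags 4 (0.42), 6 (0.26), 8 (0.21), 10 (0.20) and 12 (0.15); the remaining lags stay at or below 0.00.
The dominant spike at lag 2 indicates a seasonal period of 2.

2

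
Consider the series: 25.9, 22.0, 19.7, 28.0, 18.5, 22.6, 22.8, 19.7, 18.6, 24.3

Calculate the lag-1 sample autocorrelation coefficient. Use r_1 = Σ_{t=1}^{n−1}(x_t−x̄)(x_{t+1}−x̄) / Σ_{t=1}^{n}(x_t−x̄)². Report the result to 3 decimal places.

-0.409

Mean x̄ = (25.9 + 22.0 + 19.7 + 28.0 + 18.5 + 22.6 + 22.8 + 19.7 + 18.6 + 24.3)/10 = 22.2100
Numerator Σ_{t=1}^{9}(x_t−x̄)(x_{t+1}−x̄) = -37.4431
Denominator Σ(x_t−x̄)² = 91.4490
r_1 = -37.4431 / 91.4490 = -0.409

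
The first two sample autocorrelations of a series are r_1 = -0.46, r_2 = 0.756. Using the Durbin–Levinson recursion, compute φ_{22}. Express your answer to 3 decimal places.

φ_{22} = (r_2 − r_1²) / (1 − r_1²)
r_1² = (-0.46)² = 0.2116
Numerator = 0.756 − 0.2116 = 0.5444; denominator = 1 − 0.2116 = 0.7884
φ_{22} = 0.5444 / 0.7884 = 0.691

0.691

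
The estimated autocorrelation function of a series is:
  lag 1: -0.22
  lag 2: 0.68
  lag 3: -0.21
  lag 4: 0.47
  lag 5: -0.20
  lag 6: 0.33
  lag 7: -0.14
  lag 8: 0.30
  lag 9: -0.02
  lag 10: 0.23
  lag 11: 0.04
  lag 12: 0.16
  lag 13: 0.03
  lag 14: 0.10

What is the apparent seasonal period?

2

The largest autocorrelation is r_2 = 0.68, with weaker echoes at lags 4 (0.47), 6 (0.33), 8 (0.30), 10 (0.23) and 12 (0.16); the remaining lags stay at or below 0.10.
The dominant spike at lag 2 indicates a seasonal period of 2.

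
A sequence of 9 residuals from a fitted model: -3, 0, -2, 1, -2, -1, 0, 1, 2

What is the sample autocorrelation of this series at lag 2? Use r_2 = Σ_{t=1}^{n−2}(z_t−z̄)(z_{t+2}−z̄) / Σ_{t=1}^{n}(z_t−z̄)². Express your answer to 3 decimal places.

0.262

Mean z̄ = (-3 + 0 − 2 + 1 − 2 − 1 + 0 + 1 + 2)/9 = -0.4444
Numerator Σ_{t=1}^{7}(z_t−z̄)(z_{t+2}−z̄) = 5.8272
Denominator Σ(z_t−z̄)² = 22.2222
r_2 = 5.8272 / 22.2222 = 0.262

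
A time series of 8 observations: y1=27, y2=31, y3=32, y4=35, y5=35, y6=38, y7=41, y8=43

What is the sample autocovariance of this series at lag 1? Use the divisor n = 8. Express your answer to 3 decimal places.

13.680

Mean ȳ = (27 + 31 + 32 + 35 + 35 + 38 + 41 + 43)/8 = 35.2500
Σ_{t=1}^{7}(y_t−ȳ)(y_{t+1}−ȳ) = 109.4375
γ_1 = 109.4375 / 8 = 13.680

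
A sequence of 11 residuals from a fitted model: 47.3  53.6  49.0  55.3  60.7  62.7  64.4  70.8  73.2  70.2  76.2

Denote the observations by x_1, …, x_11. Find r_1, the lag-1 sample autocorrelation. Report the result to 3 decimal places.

0.670

Mean x̄ = (47.3 + 53.6 + 49.0 + 55.3 + 60.7 + 62.7 + 64.4 + 70.8 + 73.2 + 70.2 + 76.2)/11 = 62.1273
Numerator Σ_{t=1}^{10}(x_t−x̄)(x_{t+1}−x̄) = 656.9620
Denominator Σ(x_t−x̄)² = 980.0618
r_1 = 656.9620 / 980.0618 = 0.670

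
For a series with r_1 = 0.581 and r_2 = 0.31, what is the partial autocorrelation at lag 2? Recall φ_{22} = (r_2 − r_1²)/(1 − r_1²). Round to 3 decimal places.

-0.042

φ_{22} = (r_2 − r_1²) / (1 − r_1²)
r_1² = (0.581)² = 0.337561
Numerator = 0.31 − 0.3376 = -0.0276; denominator = 1 − 0.3376 = 0.6624
φ_{22} = -0.0276 / 0.6624 = -0.042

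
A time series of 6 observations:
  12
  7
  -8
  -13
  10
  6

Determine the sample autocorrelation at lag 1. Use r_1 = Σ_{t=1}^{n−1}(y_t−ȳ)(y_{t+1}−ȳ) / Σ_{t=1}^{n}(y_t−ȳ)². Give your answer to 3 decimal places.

Mean ȳ = (12 + 7 − 8 − 13 + 10 + 6)/6 = 2.3333
Deviations from mean: 9.6667, 4.6667, -10.3333, -15.3333, 7.6667, 3.6667
Numerator Σ_{t=1}^{5}(y_t−ȳ)(y_{t+1}−ȳ) = 65.8889
Denominator Σ(y_t−ȳ)² = 529.3333
r_1 = 65.8889 / 529.3333 = 0.124

0.124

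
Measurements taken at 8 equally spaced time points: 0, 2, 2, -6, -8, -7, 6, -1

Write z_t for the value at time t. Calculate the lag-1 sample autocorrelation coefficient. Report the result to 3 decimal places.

Mean z̄ = (0 + 2 + 2 − 6 − 8 − 7 + 6 − 1)/8 = -1.5000
Deviations from mean: 1.5000, 3.5000, 3.5000, -4.5000, -6.5000, -5.5000, 7.5000, 0.5000
Σ(z_t−z̄)(z_{t+1}−z̄) = (5.2500) + (12.2500) + (-15.7500) + (29.2500) + (35.7500) + (-41.2500) + (3.7500) = 29.2500
Denominator Σ(z_t−z̄)² = 176.0000
r_1 = 29.2500 / 176.0000 = 0.166

0.166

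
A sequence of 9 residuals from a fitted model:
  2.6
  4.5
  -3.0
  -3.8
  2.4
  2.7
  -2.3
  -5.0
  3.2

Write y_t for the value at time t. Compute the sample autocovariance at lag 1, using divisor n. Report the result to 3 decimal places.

-0.347

Mean ȳ = (2.6 + 4.5 − 3.0 − 3.8 + 2.4 + 2.7 − 2.3 − 5.0 + 3.2)/9 = 0.1444
Σ_{t=1}^{8}(y_t−ȳ)(y_{t+1}−ȳ) = -3.1209
γ_1 = -3.1209 / 9 = -0.347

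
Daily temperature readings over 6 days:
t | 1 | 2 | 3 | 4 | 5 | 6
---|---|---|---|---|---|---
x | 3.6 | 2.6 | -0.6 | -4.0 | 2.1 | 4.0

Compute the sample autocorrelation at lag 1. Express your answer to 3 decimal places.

0.181

Mean x̄ = (3.6 + 2.6 − 0.6 − 4.0 + 2.1 + 4.0)/6 = 1.2833
Deviations from mean: 2.3167, 1.3167, -1.8833, -5.2833, 0.8167, 2.7167
Numerator Σ_{t=1}^{5}(x_t−x̄)(x_{t+1}−x̄) = 8.4247
Denominator Σ(x_t−x̄)² = 46.6083
r_1 = 8.4247 / 46.6083 = 0.181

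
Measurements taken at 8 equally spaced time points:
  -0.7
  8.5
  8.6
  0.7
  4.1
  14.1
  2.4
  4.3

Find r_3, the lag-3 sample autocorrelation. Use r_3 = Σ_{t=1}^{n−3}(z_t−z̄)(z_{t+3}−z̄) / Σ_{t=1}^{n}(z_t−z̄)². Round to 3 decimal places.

0.403

Mean z̄ = (-0.7 + 8.5 + 8.6 + 0.7 + 4.1 + 14.1 + 2.4 + 4.3)/8 = 5.2500
Deviations from mean: -5.9500, 3.2500, 3.3500, -4.5500, -1.1500, 8.8500, -2.8500, -0.9500
Σ(z_t−z̄)(z_{t+3}−z̄) = (27.0725) + (-3.7375) + (29.6475) + (12.9675) + (1.0925) = 67.0425
Denominator Σ(z_t−z̄)² = 166.5600
r_3 = 67.0425 / 166.5600 = 0.403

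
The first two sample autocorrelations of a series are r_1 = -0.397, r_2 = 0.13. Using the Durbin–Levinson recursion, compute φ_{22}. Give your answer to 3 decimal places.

φ_{22} = (r_2 − r_1²) / (1 − r_1²)
r_1² = (-0.397)² = 0.157609
Numerator = 0.13 − 0.1576 = -0.0276; denominator = 1 − 0.1576 = 0.8424
φ_{22} = -0.0276 / 0.8424 = -0.033

-0.033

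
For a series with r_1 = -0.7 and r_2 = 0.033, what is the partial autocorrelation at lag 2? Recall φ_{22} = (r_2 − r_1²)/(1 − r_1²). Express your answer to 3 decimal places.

φ_{22} = (r_2 − r_1²) / (1 − r_1²)
r_1² = (-0.7)² = 0.49
Numerator = 0.033 − 0.4900 = -0.4570; denominator = 1 − 0.4900 = 0.5100
φ_{22} = -0.4570 / 0.5100 = -0.896

-0.896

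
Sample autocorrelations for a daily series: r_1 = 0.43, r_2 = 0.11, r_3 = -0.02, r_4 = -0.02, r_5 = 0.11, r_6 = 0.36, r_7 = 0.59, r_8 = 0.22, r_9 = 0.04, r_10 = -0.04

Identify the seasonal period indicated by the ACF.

7

The largest autocorrelation is r_7 = 0.59; the remaining lags stay at or below 0.43. The elevated value at lag 1 (0.43), dropping to 0.11 at lag 2, reflects decaying short-term dependence rather than seasonality.
The dominant spike at lag 7 indicates a seasonal period of 7.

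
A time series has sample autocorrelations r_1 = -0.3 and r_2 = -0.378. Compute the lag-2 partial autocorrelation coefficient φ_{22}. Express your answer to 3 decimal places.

φ_{22} = (r_2 − r_1²) / (1 − r_1²)
r_1² = (-0.3)² = 0.09
Numerator = -0.378 − 0.0900 = -0.4680; denominator = 1 − 0.0900 = 0.9100
φ_{22} = -0.4680 / 0.9100 = -0.514

-0.514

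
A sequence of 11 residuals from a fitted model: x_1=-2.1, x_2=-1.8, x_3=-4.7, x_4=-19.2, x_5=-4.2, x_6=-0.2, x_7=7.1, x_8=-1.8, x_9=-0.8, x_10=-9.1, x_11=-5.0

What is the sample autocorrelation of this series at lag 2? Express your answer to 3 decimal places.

Mean x̄ = (-2.1 − 1.8 − 4.7 − 19.2 − 4.2 − 0.2 + 7.1 − 1.8 − 0.8 − 9.1 − 5.0)/11 = -3.8000
Numerator Σ_{t=1}^{9}(x_t−x̄)(x_{t+2}−x̄) = -66.0700
Denominator Σ(x_t−x̄)² = 419.3200
r_2 = -66.0700 / 419.3200 = -0.158

-0.158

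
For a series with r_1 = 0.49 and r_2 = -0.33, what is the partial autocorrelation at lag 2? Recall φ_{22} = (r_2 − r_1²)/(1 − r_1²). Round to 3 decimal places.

φ_{22} = (r_2 − r_1²) / (1 − r_1²)
r_1² = (0.49)² = 0.2401
Numerator = -0.33 − 0.2401 = -0.5701; denominator = 1 − 0.2401 = 0.7599
φ_{22} = -0.5701 / 0.7599 = -0.750

-0.750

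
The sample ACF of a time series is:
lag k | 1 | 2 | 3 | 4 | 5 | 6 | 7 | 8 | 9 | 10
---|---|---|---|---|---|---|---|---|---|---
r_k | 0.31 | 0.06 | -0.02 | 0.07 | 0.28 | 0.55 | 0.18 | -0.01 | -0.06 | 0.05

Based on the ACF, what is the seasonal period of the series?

6

The largest autocorrelation is r_6 = 0.55; the remaining lags stay at or below 0.31. The elevated value at lag 1 (0.31), dropping to 0.06 at lag 2, reflects decaying short-term dependence rather than seasonality.
The dominant spike at lag 6 indicates a seasonal period of 6.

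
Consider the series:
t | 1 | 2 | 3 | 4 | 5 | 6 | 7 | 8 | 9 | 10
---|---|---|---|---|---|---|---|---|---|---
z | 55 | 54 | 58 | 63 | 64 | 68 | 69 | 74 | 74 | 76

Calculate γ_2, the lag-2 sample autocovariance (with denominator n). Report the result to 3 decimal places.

24.750

Mean z̄ = (55 + 54 + 58 + 63 + 64 + 68 + 69 + 74 + 74 + 76)/10 = 65.5000
Σ_{t=1}^{8}(z_t−z̄)(z_{t+2}−z̄) = 247.5000
γ_2 = 247.5000 / 10 = 24.750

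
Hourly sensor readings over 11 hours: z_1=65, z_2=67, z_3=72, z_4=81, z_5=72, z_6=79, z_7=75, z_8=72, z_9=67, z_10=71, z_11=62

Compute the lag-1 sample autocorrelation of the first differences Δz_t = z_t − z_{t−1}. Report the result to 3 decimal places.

-0.375

First differences Δz: 2, 5, 9, -9, 7, -4, -3, -5, 4, -9
Mean of differences = -0.3000
Numerator Σ(Δz_t−Δz̄)(Δz_{t+1}−Δz̄) = -144.8900
Denominator Σ(Δz_t−Δz̄)² = 386.1000
r_1(Δz) = -144.8900 / 386.1000 = -0.375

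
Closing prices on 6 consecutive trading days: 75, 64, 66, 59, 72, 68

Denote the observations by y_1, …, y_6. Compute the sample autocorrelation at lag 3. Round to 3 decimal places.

Mean ȳ = (75 + 64 + 66 + 59 + 72 + 68)/6 = 67.3333
Deviations from mean: 7.6667, -3.3333, -1.3333, -8.3333, 4.6667, 0.6667
Numerator Σ_{t=1}^{3}(y_t−ȳ)(y_{t+3}−ȳ) = -80.3333
Denominator Σ(y_t−ȳ)² = 163.3333
r_3 = -80.3333 / 163.3333 = -0.492

-0.492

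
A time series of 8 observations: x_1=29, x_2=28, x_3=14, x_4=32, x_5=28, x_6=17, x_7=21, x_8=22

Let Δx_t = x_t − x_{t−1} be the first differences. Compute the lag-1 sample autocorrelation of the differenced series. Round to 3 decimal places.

-0.470

First differences Δx: -1, -14, 18, -4, -11, 4, 1
Mean of differences = -1.0000
Numerator Σ(Δx_t−Δx̄)(Δx_{t+1}−Δx̄) = -314.0000
Denominator Σ(Δx_t−Δx̄)² = 668.0000
r_1(Δx) = -314.0000 / 668.0000 = -0.470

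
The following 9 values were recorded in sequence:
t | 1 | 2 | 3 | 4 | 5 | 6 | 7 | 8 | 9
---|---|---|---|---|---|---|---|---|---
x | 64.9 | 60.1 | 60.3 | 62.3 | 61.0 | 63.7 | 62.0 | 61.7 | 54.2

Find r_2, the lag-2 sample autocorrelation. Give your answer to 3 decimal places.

Mean x̄ = (64.9 + 60.1 + 60.3 + 62.3 + 61.0 + 63.7 + 62.0 + 61.7 + 54.2)/9 = 61.1333
Numerator Σ_{t=1}^{7}(x_t−x̄)(x_{t+2}−x̄) = -5.9089
Denominator Σ(x_t−x̄)² = 73.0600
r_2 = -5.9089 / 73.0600 = -0.081

-0.081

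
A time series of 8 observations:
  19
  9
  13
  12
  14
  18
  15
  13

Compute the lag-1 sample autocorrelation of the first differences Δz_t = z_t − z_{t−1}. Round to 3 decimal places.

First differences Δz: -10, 4, -1, 2, 4, -3, -2
Mean of differences = -0.8571
Numerator Σ(Δz_t−Δz̄)(Δz_{t+1}−Δz̄) = -39.5918
Denominator Σ(Δz_t−Δz̄)² = 144.8571
r_1(Δz) = -39.5918 / 144.8571 = -0.273

-0.273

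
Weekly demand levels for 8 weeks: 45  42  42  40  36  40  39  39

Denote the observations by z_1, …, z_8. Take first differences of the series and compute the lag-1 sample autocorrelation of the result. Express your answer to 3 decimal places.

-0.375

First differences Δz: -3, 0, -2, -4, 4, -1, 0
Mean of differences = -0.8571
Numerator Σ(Δz_t−Δz̄)(Δz_{t+1}−Δz̄) = -15.3061
Denominator Σ(Δz_t−Δz̄)² = 40.8571
r_1(Δz) = -15.3061 / 40.8571 = -0.375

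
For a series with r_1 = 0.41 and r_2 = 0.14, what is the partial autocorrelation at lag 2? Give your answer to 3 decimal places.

-0.034

φ_{22} = (r_2 − r_1²) / (1 − r_1²)
r_1² = (0.41)² = 0.1681
Numerator = 0.14 − 0.1681 = -0.0281; denominator = 1 − 0.1681 = 0.8319
φ_{22} = -0.0281 / 0.8319 = -0.034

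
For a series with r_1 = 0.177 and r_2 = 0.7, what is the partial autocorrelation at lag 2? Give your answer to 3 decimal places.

φ_{22} = (r_2 − r_1²) / (1 − r_1²)
r_1² = (0.177)² = 0.031329
Numerator = 0.7 − 0.0313 = 0.6687; denominator = 1 − 0.0313 = 0.9687
φ_{22} = 0.6687 / 0.9687 = 0.690

0.690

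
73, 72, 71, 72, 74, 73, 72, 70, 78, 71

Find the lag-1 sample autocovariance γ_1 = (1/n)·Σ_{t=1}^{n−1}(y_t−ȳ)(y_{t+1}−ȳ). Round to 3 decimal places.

Mean ȳ = (73 + 72 + 71 + 72 + 74 + 73 + 72 + 70 + 78 + 71)/10 = 72.6000
Σ_{t=1}^{9}(y_t−ȳ)(y_{t+1}−ȳ) = -19.9600
γ_1 = -19.9600 / 10 = -1.996

-1.996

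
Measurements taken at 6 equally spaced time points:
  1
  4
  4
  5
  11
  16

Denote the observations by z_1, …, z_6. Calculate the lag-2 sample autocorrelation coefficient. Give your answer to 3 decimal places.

-0.044

Mean z̄ = (1 + 4 + 4 + 5 + 11 + 16)/6 = 6.8333
Deviations from mean: -5.8333, -2.8333, -2.8333, -1.8333, 4.1667, 9.1667
Σ(z_t−z̄)(z_{t+2}−z̄) = (16.5278) + (5.1944) + (-11.8056) + (-16.8056) = -6.8889
Denominator Σ(z_t−z̄)² = 154.8333
r_2 = -6.8889 / 154.8333 = -0.044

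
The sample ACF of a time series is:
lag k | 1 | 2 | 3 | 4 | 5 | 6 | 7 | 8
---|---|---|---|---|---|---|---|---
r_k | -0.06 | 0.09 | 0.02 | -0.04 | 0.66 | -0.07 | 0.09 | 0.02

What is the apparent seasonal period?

5

The largest autocorrelation is r_5 = 0.66; the remaining lags stay at or below 0.09.
The dominant spike at lag 5 indicates a seasonal period of 5.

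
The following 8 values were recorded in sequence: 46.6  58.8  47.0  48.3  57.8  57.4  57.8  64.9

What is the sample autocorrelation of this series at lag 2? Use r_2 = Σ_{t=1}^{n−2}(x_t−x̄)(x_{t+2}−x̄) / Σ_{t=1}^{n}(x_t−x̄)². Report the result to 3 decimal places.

0.106

Mean x̄ = (46.6 + 58.8 + 47.0 + 48.3 + 57.8 + 57.4 + 57.8 + 64.9)/8 = 54.8250
Deviations from mean: -8.2250, 3.9750, -7.8250, -6.5250, 2.9750, 2.5750, 2.9750, 10.0750
Σ(x_t−x̄)(x_{t+2}−x̄) = (64.3606) + (-25.9369) + (-23.2794) + (-16.8019) + (8.8506) + (25.9431) = 33.1363
Denominator Σ(x_t−x̄)² = 313.0950
r_2 = 33.1363 / 313.0950 = 0.106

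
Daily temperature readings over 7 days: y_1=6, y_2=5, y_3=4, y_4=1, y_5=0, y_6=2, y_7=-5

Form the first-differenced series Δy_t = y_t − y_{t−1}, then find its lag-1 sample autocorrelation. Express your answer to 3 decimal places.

First differences Δy: -1, -1, -3, -1, 2, -7
Mean of differences = -1.8333
Numerator Σ(Δy_t−Δȳ)(Δy_{t+1}−Δȳ) = -17.8611
Denominator Σ(Δy_t−Δȳ)² = 44.8333
r_1(Δy) = -17.8611 / 44.8333 = -0.398

-0.398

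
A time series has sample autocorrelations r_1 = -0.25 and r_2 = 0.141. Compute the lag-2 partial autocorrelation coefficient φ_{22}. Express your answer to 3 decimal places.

φ_{22} = (r_2 − r_1²) / (1 − r_1²)
r_1² = (-0.25)² = 0.0625
Numerator = 0.141 − 0.0625 = 0.0785; denominator = 1 − 0.0625 = 0.9375
φ_{22} = 0.0785 / 0.9375 = 0.084

0.084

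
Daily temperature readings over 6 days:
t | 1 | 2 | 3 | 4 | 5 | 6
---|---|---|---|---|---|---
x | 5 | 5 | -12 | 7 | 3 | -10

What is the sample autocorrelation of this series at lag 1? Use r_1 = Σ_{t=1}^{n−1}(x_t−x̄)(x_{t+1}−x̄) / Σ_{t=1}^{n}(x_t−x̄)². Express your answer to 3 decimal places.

-0.362

Mean x̄ = (5 + 5 − 12 + 7 + 3 − 10)/6 = -0.3333
Numerator Σ_{t=1}^{5}(x_t−x̄)(x_{t+1}−x̄) = -127.1111
Denominator Σ(x_t−x̄)² = 351.3333
r_1 = -127.1111 / 351.3333 = -0.362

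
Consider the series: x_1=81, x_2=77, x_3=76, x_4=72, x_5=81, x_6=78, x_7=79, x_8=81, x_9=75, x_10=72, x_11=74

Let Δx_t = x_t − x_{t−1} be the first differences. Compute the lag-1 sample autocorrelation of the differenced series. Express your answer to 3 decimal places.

-0.349

First differences Δx: -4, -1, -4, 9, -3, 1, 2, -6, -3, 2
Mean of differences = -0.7000
Numerator Σ(Δx_t−Δx̄)(Δx_{t+1}−Δx̄) = -59.9900
Denominator Σ(Δx_t−Δx̄)² = 172.1000
r_1(Δx) = -59.9900 / 172.1000 = -0.349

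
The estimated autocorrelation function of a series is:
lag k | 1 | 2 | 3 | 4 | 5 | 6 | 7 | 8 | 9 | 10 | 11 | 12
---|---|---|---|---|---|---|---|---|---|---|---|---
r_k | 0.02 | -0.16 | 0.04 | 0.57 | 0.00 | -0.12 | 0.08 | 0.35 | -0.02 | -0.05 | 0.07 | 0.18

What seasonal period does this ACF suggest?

The largest autocorrelation is r_4 = 0.57, with weaker echoes at lags 8 (0.35) and 12 (0.18); the remaining lags stay at or below 0.08.
The dominant spike at lag 4 indicates a seasonal period of 4.

4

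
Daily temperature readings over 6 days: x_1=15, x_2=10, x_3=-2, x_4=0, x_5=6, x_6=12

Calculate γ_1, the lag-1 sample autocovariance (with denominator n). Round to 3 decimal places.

9.940

Mean x̄ = (15 + 10 − 2 + 0 + 6 + 12)/6 = 6.8333
Σ_{t=1}^{5}(x_t−x̄)(x_{t+1}−x̄) = 59.6389
γ_1 = 59.6389 / 6 = 9.940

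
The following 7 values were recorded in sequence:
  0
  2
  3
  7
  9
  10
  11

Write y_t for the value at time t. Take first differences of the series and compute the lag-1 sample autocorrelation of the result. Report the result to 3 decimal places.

First differences Δy: 2, 1, 4, 2, 1, 1
Mean of differences = 1.8333
Numerator Σ(Δy_t−Δȳ)(Δy_{t+1}−Δȳ) = -1.0278
Denominator Σ(Δy_t−Δȳ)² = 6.8333
r_1(Δy) = -1.0278 / 6.8333 = -0.150

-0.150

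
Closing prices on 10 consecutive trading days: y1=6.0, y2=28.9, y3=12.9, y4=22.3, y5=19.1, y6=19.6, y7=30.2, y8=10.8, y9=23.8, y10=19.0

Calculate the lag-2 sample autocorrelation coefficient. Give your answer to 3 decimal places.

0.307

Mean ȳ = (6.0 + 28.9 + 12.9 + 22.3 + 19.1 + 19.6 + 30.2 + 10.8 + 23.8 + 19.0)/10 = 19.2600
Numerator Σ_{t=1}^{8}(y_t−ȳ)(y_{t+2}−ȳ) = 162.9308
Denominator Σ(y_t−ȳ)² = 530.5240
r_2 = 162.9308 / 530.5240 = 0.307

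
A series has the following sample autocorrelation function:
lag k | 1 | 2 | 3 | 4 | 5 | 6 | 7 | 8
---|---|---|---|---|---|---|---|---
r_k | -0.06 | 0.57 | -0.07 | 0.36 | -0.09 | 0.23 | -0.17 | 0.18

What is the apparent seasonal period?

2

The largest autocorrelation is r_2 = 0.57, with weaker echoes at lags 4 (0.36), 6 (0.23) and 8 (0.18); the remaining lags stay at or below -0.06.
The dominant spike at lag 2 indicates a seasonal period of 2.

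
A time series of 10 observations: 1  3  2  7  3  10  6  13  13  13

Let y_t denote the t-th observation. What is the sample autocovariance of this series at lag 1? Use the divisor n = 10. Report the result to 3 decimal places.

Mean ȳ = (1 + 3 + 2 + 7 + 3 + 10 + 6 + 13 + 13 + 13)/10 = 7.1000
Σ_{t=1}^{9}(y_t−ȳ)(y_{t+1}−ȳ) = 94.8900
γ_1 = 94.8900 / 10 = 9.489

9.489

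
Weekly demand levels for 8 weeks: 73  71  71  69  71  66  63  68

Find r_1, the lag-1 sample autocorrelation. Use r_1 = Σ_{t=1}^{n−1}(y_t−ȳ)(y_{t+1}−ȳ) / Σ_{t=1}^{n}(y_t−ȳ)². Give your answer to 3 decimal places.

Mean ȳ = (73 + 71 + 71 + 69 + 71 + 66 + 63 + 68)/8 = 69.0000
Deviations from mean: 4.0000, 2.0000, 2.0000, 0.0000, 2.0000, -3.0000, -6.0000, -1.0000
Σ(y_t−ȳ)(y_{t+1}−ȳ) = (8.0000) + (4.0000) + (0.0000) + (0.0000) + (-6.0000) + (18.0000) + (6.0000) = 30.0000
Denominator Σ(y_t−ȳ)² = 74.0000
r_1 = 30.0000 / 74.0000 = 0.405

0.405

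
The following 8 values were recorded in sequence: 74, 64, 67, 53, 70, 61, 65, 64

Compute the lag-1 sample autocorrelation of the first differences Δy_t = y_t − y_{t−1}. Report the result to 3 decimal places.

-0.743

First differences Δy: -10, 3, -14, 17, -9, 4, -1
Mean of differences = -1.4286
Numerator Σ(Δy_t−Δȳ)(Δy_{t+1}−Δȳ) = -503.6122
Denominator Σ(Δy_t−Δȳ)² = 677.7143
r_1(Δy) = -503.6122 / 677.7143 = -0.743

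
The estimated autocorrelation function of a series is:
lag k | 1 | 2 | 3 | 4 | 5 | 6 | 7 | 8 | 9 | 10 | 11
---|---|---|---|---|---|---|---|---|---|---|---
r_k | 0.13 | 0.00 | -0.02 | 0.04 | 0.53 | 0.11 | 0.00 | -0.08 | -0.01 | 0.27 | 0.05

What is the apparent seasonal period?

5

The largest autocorrelation is r_5 = 0.53, with a weaker echo at lag 10 (0.27); the remaining lags stay at or below 0.13.
The dominant spike at lag 5 indicates a seasonal period of 5.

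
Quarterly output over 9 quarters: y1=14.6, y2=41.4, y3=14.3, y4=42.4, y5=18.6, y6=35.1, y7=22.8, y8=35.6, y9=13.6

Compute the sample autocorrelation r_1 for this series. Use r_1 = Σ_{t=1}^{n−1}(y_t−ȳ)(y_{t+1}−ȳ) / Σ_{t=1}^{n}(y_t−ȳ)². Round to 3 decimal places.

-0.798

Mean ȳ = (14.6 + 41.4 + 14.3 + 42.4 + 18.6 + 35.1 + 22.8 + 35.6 + 13.6)/9 = 26.4889
Numerator Σ_{t=1}^{8}(y_t−ȳ)(y_{t+1}−ȳ) = -929.2257
Denominator Σ(y_t−ȳ)² = 1164.5489
r_1 = -929.2257 / 1164.5489 = -0.798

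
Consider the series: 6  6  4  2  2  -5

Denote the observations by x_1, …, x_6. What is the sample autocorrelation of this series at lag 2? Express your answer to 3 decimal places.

Mean x̄ = (6 + 6 + 4 + 2 + 2 − 5)/6 = 2.5000
Deviations from mean: 3.5000, 3.5000, 1.5000, -0.5000, -0.5000, -7.5000
Numerator Σ_{t=1}^{4}(x_t−x̄)(x_{t+2}−x̄) = 6.5000
Denominator Σ(x_t−x̄)² = 83.5000
r_2 = 6.5000 / 83.5000 = 0.078

0.078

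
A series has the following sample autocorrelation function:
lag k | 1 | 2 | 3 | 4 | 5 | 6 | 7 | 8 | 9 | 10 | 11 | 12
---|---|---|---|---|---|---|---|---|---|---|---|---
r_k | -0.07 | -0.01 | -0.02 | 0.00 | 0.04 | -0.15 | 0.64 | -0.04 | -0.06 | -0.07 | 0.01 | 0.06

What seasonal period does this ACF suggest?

7

The largest autocorrelation is r_7 = 0.64; the remaining lags stay at or below 0.06.
The dominant spike at lag 7 indicates a seasonal period of 7.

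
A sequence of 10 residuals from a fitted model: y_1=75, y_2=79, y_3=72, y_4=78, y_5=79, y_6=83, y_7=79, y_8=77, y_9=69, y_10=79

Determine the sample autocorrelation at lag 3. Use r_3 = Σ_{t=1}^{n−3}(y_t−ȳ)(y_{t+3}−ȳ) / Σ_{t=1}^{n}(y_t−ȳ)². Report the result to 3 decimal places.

Mean ȳ = (75 + 79 + 72 + 78 + 79 + 83 + 79 + 77 + 69 + 79)/10 = 77.0000
Σ(y_t−ȳ)(y_{t+3}−ȳ) = (-2.0000) + (4.0000) + (-30.0000) + (2.0000) + (0.0000) + (-48.0000) + (4.0000) = -70.0000
Denominator Σ(y_t−ȳ)² = 146.0000
r_3 = -70.0000 / 146.0000 = -0.479

-0.479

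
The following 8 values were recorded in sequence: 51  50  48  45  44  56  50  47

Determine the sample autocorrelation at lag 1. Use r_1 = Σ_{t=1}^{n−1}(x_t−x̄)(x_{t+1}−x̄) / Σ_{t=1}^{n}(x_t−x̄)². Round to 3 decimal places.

-0.051

Mean x̄ = (51 + 50 + 48 + 45 + 44 + 56 + 50 + 47)/8 = 48.8750
Deviations from mean: 2.1250, 1.1250, -0.8750, -3.8750, -4.8750, 7.1250, 1.1250, -1.8750
Numerator Σ_{t=1}^{7}(x_t−x̄)(x_{t+1}−x̄) = -5.1406
Denominator Σ(x_t−x̄)² = 100.8750
r_1 = -5.1406 / 100.8750 = -0.051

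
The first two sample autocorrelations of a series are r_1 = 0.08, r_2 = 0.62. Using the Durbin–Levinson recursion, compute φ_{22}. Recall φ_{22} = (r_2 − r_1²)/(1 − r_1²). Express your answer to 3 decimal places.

φ_{22} = (r_2 − r_1²) / (1 − r_1²)
r_1² = (0.08)² = 0.0064
Numerator = 0.62 − 0.0064 = 0.6136; denominator = 1 − 0.0064 = 0.9936
φ_{22} = 0.6136 / 0.9936 = 0.618

0.618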